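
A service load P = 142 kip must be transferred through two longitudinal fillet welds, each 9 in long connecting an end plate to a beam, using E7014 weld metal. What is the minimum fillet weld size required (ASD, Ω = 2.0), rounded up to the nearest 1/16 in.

w = 9/16 in

E70XX → F_EXX = 70 ksi.
Total weld length L = 18 in.
Required throat t_e = P × Ω / (0.6 F_EXX × L) = 142 × 2.0 / (0.6 × 70 × 18) = 0.3757 in.
Required leg w = t_e / 0.707 = 0.5313 in → use 9/16 in.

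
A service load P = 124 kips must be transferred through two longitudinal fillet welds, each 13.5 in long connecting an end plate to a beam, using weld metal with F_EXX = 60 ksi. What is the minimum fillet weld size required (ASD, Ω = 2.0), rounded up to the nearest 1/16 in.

Total weld length L = 27 in.
Required throat t_e = P × Ω / (0.6 F_EXX × L) = 124 × 2.0 / (0.6 × 60 × 27) = 0.2551 in.
Required leg w = t_e / 0.707 = 0.3609 in → use 3/8 in.

w = 3/8 in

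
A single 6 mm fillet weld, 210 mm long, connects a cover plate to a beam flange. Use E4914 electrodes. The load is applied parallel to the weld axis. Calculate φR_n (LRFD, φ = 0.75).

φR_n ≈ 196 kN

E49XX → F_EXX = 490 MPa.
Effective throat t_e = 0.707 × 6 = 4.242 mm.
Total length L = 210 mm; A_we = 4.242 × 210 = 890.8 mm².
F_nw = 0.6 F_EXX = 0.6 × 490 = 294 MPa.
φR_n = 0.75 × 294 × 890.8 × 10⁻³ = 196.4 kN.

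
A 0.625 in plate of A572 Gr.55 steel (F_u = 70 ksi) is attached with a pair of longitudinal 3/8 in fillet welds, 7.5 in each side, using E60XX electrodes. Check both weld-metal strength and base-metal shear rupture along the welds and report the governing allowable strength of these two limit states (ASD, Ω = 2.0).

R_n/Ω ≈ 71.6 kips (weld metal governs)

E60XX → F_EXX = 60 ksi.
t_e = 0.707 × 0.375 = 0.2651 in; L = 15 in.
Weld metal: R_n/Ω = (1/2.0) × 0.6 × 60 × 0.2651 × 15 = 71.58 kips.
Base metal (shear rupture): R_n/Ω = (1/2.0) × 0.6 × 70 × 0.625 × 15 = 196.9 kips.
Governing: weld metal.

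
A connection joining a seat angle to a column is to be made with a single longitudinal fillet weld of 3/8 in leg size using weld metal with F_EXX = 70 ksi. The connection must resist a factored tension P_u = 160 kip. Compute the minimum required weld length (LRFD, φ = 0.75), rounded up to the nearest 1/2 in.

Throat t_e = 0.707 × 0.375 = 0.2651 in.
φr_n = 0.75 × 0.6 × 70 × 0.2651 = 8.351 kip/in.
L_req = P_u / φr_n = 160 / 8.351 = 19.16 in total.
Round up → use L = 19.5 in.

L = 19.5 in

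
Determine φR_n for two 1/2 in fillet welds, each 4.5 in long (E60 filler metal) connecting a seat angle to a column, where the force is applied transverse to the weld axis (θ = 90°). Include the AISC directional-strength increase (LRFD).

φR_n ≈ 129 kips

E60XX → F_EXX = 60 ksi.
t_e = 0.707 × 0.5 = 0.3535 in; A_we = 0.3535 × 9 = 3.181 in².
Directional factor: 1.0 + 0.5 sin^1.5(90°) = 1.5.
F_nw = 0.6 × 60 × 1.5 = 54 ksi.
φR_n = 0.75 × 54 × 3.181 = 128.9 kips.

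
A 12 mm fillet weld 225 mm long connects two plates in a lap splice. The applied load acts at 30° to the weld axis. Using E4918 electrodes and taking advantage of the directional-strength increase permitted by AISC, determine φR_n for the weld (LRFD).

E49XX → F_EXX = 490 MPa.
t_e = 0.707 × 12 = 8.484 mm; A_we = 8.484 × 225 = 1909 mm².
Directional factor: 1.0 + 0.5 sin^1.5(30°) = 1.177.
F_nw = 0.6 × 490 × 1.177 = 346 MPa.
φR_n = 0.75 × 346 × 1909 × 10⁻³ = 495.3 kN.

φR_n ≈ 495 kN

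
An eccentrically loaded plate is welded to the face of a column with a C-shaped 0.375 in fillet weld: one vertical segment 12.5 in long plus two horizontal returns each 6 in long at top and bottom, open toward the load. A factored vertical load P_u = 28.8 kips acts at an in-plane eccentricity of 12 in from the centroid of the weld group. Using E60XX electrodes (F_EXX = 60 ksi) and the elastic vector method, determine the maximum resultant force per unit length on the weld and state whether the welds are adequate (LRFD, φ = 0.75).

f_max ≈ 4.48 kip/in; adequate

Total weld length L_w = 24.5 in. Treat welds as unit-width lines.
Centroid: x̄ = 2×6×3 / 24.5 = 1.469 in from the vertical weld.
Polar moment about centroid: J = I_x + I_y = [12.5³/12 + 2×6×6.25²] + [12.5×1.469² + 2(6³/12 + 6×1.531²)] = 722.6 in³.
Direct shear f_v = P/L_w = 28.8 / 24.5 = 1.176 kip/in (vertical).
Torsion M = P·e = 28.8 × 12 = 345.6 kip·in.
Critical point at (x, y) = (4.531, 6.25) from centroid. f_tx = M·y/J = 2.989 kip/in; f_ty = M·x/J = 2.167 kip/in.
Resultant f_max = √[f_tx² + (f_v + f_ty)²] = √[2.989² + (1.176 + 2.167)²] = 4.484 kip/in.
Capacity per unit length: φr_n = 0.75 × 0.6 × 60 × (0.707 × 0.375) = 7.158 kip/in.
4.484 ≤ 7.158 → adequate.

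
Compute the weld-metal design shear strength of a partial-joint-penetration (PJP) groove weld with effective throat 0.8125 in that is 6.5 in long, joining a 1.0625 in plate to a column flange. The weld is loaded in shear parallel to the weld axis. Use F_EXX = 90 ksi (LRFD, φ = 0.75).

φR_n ≈ 214 kips

Effective throat (given) t_e = 0.8125 in.
A_we = 0.8125 × 6.5 = 5.281 in².
F_nw = 0.6 F_EXX = 54 ksi.
φR_n = 0.75 × 54 × 5.281 = 213.9 kips.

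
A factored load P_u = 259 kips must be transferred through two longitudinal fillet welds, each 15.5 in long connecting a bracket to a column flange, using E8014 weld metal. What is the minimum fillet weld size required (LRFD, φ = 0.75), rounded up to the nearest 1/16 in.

E80XX → F_EXX = 80 ksi.
Total weld length L = 31 in.
Required throat t_e = P_u / (φ × 0.6 F_EXX × L) = 259 / (0.75 × 0.6 × 80 × 31) = 0.2321 in.
Required leg w = t_e / 0.707 = 0.3283 in → use 3/8 in.

w = 3/8 in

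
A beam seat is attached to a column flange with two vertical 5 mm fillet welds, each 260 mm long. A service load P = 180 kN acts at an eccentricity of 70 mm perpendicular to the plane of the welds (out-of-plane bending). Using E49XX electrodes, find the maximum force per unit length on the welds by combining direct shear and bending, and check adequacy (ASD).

E49XX → F_EXX = 490 MPa.
L_w = 2 × 260 = 520 mm; section modulus (unit throat) S = 2 × L²/6 = 22530 mm².
Direct shear f_v = P/L_w = 180×10³/520 = 346.2 N/mm.
Moment M = P × e = 180×10³ × 70 = 12600000 N·mm; bending f_b = M/S = 559.2 N/mm.
f_max = √(f_v² + f_b²) = √(346.2² + 559.2²) = 657.6 N/mm.
r_n/Ω = (1/2.0) × 0.6 × 490 × (0.707 × 5) = 519.6 N/mm → NOT adequate.

f_max ≈ 658 N/mm; NOT adequate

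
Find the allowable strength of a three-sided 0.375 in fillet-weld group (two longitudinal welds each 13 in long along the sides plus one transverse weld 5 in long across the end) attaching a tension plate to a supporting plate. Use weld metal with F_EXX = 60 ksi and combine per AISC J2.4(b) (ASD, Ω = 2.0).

R_n/Ω ≈ 148 kip

t_e = 0.707 × 0.375 = 0.2651 in.
R_nwl = 0.6 × 60 × 0.2651 × 26 = 248.2 kip (longitudinal, 2 welds).
R_nwt = 0.6 × 60 × 0.2651 × 5 = 47.72 kip (transverse, base value).
(i) R_nwl + R_nwt = 295.9 kip; (ii) 0.85 R_nwl + 1.5 R_nwt = 282.5 kip.
R_n = max = 295.9 kip [governs: (i)]; R_n/Ω = 147.9 kip.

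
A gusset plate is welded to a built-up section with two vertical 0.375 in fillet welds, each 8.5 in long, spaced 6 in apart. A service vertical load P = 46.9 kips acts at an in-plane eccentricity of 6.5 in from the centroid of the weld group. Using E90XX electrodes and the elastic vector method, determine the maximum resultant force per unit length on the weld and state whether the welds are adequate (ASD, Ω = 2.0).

E90XX → F_EXX = 90 ksi.
Total weld length L_w = 17 in. Treat welds as unit-width lines.
Polar moment about centroid: J = 2[d³/12 + d(b/2)²] = 2[8.5³/12 + 8.5×3²] = 255.4 in³.
Direct shear f_v = P/L_w = 46.9 / 17 = 2.759 kip/in (vertical).
Torsion M = P·e = 46.9 × 6.5 = 304.85 kip·in.
Critical point at (x, y) = (3, 4.25) from centroid. f_tx = M·y/J = 5.074 kip/in; f_ty = M·x/J = 3.581 kip/in.
Resultant f_max = √[f_tx² + (f_v + f_ty)²] = √[5.074² + (2.759 + 3.581)²] = 8.121 kip/in.
Capacity per unit length: r_n/Ω = (1/2.0) × 0.6 × 90 × (0.707 × 0.375) = 7.158 kip/in.
8.121 > 7.158 → NOT adequate.

f_max ≈ 8.12 kip/in; NOT adequate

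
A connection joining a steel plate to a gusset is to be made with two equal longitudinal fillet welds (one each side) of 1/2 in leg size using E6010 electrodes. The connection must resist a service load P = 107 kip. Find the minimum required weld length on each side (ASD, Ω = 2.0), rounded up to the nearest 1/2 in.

E60XX → F_EXX = 60 ksi.
Throat t_e = 0.707 × 0.5 = 0.3535 in.
r_n/Ω = (0.6 × 60 × 0.3535) / 2.0 = 6.363 kip/in.
L_req = P / (r_n/Ω) = 107 / 6.363 = 16.82 in total.
Per side: 16.82 / 2 = 8.408 in.
Round up → use L = 8.5 in on each side.

L = 8.5 in on each side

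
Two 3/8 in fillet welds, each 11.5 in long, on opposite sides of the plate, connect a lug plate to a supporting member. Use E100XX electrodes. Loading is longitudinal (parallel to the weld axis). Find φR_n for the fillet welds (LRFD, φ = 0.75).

E100XX → F_EXX = 100 ksi.
Effective throat t_e = 0.707 × 0.375 = 0.2651 in.
Total length L = 23 in; A_we = 0.2651 × 23 = 6.098 in².
F_nw = 0.6 F_EXX = 0.6 × 100 = 60 ksi.
φR_n = 0.75 × 60 × 6.098 = 274.4 kips.

φR_n ≈ 274 kips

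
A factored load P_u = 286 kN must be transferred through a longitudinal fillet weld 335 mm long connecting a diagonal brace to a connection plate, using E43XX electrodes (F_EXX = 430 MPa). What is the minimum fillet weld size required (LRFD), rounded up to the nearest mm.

Total weld length L = 335 mm.
Required throat t_e = P_u / (φ × 0.6 F_EXX × L) = 286 / (0.75 × 0.6 × 430 × 335 × 10⁻³) = 4.412 mm.
Required leg w = t_e / 0.707 = 6.241 mm → use 7 mm.

w = 7 mm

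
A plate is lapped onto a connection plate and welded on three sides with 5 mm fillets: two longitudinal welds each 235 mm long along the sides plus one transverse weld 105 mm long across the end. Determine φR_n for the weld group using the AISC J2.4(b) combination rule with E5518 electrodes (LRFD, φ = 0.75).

φR_n ≈ 503 kN

E55XX → F_EXX = 550 MPa.
t_e = 0.707 × 5 = 3.535 mm.
R_nwl = 0.6 × 550 × 3.535 × 470 × 10⁻³ = 548.3 kN (longitudinal, 2 welds).
R_nwt = 0.6 × 550 × 3.535 × 105 × 10⁻³ = 122.5 kN (transverse, base value).
(i) R_nwl + R_nwt = 670.8 kN; (ii) 0.85 R_nwl + 1.5 R_nwt = 649.8 kN.
R_n = max = 670.8 kN [governs: (i)]; φR_n = 503.1 kN.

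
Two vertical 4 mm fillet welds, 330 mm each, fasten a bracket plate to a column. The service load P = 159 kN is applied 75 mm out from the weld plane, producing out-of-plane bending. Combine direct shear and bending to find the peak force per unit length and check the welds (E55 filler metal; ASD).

E55XX → F_EXX = 550 MPa.
L_w = 2 × 330 = 660 mm; section modulus (unit throat) S = 2 × L²/6 = 36300 mm².
Direct shear f_v = P/L_w = 159×10³/660 = 240.9 N/mm.
Moment M = P × e = 159×10³ × 75 = 11925000 N·mm; bending f_b = M/S = 328.5 N/mm.
f_max = √(f_v² + f_b²) = √(240.9² + 328.5²) = 407.4 N/mm.
r_n/Ω = (1/2.0) × 0.6 × 550 × (0.707 × 4) = 466.6 N/mm → adequate.

f_max ≈ 407 N/mm; adequate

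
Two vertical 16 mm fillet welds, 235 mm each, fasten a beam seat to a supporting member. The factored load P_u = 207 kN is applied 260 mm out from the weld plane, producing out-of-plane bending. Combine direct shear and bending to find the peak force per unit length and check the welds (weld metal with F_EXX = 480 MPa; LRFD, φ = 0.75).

L_w = 2 × 235 = 470 mm; section modulus (unit throat) S = 2 × L²/6 = 18410 mm².
Direct shear f_v = P/L_w = 207×10³/470 = 440.4 N/mm.
Moment M = P × e = 207×10³ × 260 = 53820000 N·mm; bending f_b = M/S = 2924 N/mm.
f_max = √(f_v² + f_b²) = √(440.4² + 2924²) = 2957 N/mm.
φr_n = 0.75 × 0.6 × 480 × (0.707 × 16) = 2443 N/mm → NOT adequate.

f_max ≈ 2960 N/mm; NOT adequate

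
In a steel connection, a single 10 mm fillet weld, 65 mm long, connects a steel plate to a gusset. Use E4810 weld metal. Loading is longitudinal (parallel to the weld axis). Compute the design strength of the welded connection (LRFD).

E48XX → F_EXX = 480 MPa.
Effective throat t_e = 0.707 × 10 = 7.07 mm.
Total length L = 65 mm; A_we = 7.07 × 65 = 459.5 mm².
F_nw = 0.6 F_EXX = 0.6 × 480 = 288 MPa.
φR_n = 0.75 × 288 × 459.5 × 10⁻³ = 99.26 kN.

φR_n ≈ 99.3 kN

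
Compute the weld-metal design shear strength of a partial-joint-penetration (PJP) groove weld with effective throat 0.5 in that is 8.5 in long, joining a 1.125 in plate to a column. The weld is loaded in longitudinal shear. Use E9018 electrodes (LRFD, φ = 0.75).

φR_n ≈ 172 kip

E90XX → F_EXX = 90 ksi.
Effective throat (given) t_e = 0.5 in.
A_we = 0.5 × 8.5 = 4.25 in².
F_nw = 0.6 F_EXX = 54 ksi.
φR_n = 0.75 × 54 × 4.25 = 172.1 kip.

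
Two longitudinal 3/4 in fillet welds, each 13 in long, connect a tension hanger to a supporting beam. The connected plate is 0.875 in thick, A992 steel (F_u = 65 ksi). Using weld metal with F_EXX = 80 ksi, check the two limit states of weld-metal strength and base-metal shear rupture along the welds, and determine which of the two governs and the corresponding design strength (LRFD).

t_e = 0.707 × 0.75 = 0.5302 in; L = 26 in.
Weld metal: φR_n = 0.75 × 0.6 × 80 × 0.5302 × 26 = 496.3 kips.
Base metal (shear rupture): φR_n = 0.75 × 0.6 × 65 × 0.875 × 26 = 665.4 kips.
Governing: weld metal.

φR_n ≈ 496 kips (weld metal governs)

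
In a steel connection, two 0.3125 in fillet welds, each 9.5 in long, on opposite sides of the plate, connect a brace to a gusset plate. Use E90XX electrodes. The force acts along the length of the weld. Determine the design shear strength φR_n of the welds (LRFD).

φR_n ≈ 170 kips

E90XX → F_EXX = 90 ksi.
Effective throat t_e = 0.707 × 0.3125 = 0.2209 in.
Total length L = 19 in; A_we = 0.2209 × 19 = 4.198 in².
F_nw = 0.6 F_EXX = 0.6 × 90 = 54 ksi.
φR_n = 0.75 × 54 × 4.198 = 170 kips.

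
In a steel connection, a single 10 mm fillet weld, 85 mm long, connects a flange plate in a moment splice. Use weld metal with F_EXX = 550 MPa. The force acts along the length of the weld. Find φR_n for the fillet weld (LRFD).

φR_n ≈ 149 kN

Effective throat t_e = 0.707 × 10 = 7.07 mm.
Total length L = 85 mm; A_we = 7.07 × 85 = 600.9 mm².
F_nw = 0.6 F_EXX = 0.6 × 550 = 330 MPa.
φR_n = 0.75 × 330 × 600.9 × 10⁻³ = 148.7 kN.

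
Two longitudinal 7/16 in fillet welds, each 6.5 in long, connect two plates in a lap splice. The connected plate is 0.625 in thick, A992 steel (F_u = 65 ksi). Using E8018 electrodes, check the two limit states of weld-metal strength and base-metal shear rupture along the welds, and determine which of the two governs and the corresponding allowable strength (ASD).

E80XX → F_EXX = 80 ksi.
t_e = 0.707 × 0.4375 = 0.3093 in; L = 13 in.
Weld metal: R_n/Ω = (1/2.0) × 0.6 × 80 × 0.3093 × 13 = 96.51 kips.
Base metal (shear rupture): R_n/Ω = (1/2.0) × 0.6 × 65 × 0.625 × 13 = 158.4 kips.
Governing: weld metal.

R_n/Ω ≈ 96.5 kips (weld metal governs)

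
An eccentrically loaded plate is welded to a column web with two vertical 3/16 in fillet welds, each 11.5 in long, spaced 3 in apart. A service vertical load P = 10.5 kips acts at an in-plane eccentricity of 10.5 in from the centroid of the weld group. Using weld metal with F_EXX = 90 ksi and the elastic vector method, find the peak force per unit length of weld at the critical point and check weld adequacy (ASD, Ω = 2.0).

f_max ≈ 2.3 kip/in; adequate

Total weld length L_w = 23 in. Treat welds as unit-width lines.
Polar moment about centroid: J = 2[d³/12 + d(b/2)²] = 2[11.5³/12 + 11.5×1.5²] = 305.2 in³.
Direct shear f_v = P/L_w = 10.5 / 23 = 0.4565 kip/in (vertical).
Torsion M = P·e = 10.5 × 10.5 = 110.25 kip·in.
Critical point at (x, y) = (1.5, 5.75) from centroid. f_tx = M·y/J = 2.077 kip/in; f_ty = M·x/J = 0.5418 kip/in.
Resultant f_max = √[f_tx² + (f_v + f_ty)²] = √[2.077² + (0.4565 + 0.5418)²] = 2.304 kip/in.
Capacity per unit length: r_n/Ω = (1/2.0) × 0.6 × 90 × (0.707 × 0.1875) = 3.579 kip/in.
2.304 ≤ 3.579 → adequate.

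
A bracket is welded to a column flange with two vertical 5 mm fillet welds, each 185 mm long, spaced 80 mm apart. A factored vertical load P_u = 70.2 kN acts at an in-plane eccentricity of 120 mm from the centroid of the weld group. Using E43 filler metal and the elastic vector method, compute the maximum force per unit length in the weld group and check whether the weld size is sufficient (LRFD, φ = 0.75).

E43XX → F_EXX = 430 MPa.
Total weld length L_w = 370 mm. Treat welds as unit-width lines.
Polar moment about centroid: J = 2[d³/12 + d(b/2)²] = 2[185³/12 + 185×40²] = 1647000 mm³.
Direct shear f_v = P/L_w = 70.2×10³ / 370 = 189.7 N/mm (vertical).
Torsion M = P·e = 70.2×10³ × 120 = 8424000 N·mm.
Critical point at (x, y) = (40, 92.5) from centroid. f_tx = M·y/J = 473 N/mm; f_ty = M·x/J = 204.6 N/mm.
Resultant f_max = √[f_tx² + (f_v + f_ty)²] = √[473² + (189.7 + 204.6)²] = 615.8 N/mm.
Capacity per unit length: φr_n = 0.75 × 0.6 × 430 × (0.707 × 5) = 684 N/mm.
615.8 ≤ 684 → adequate.

f_max ≈ 616 N/mm; adequate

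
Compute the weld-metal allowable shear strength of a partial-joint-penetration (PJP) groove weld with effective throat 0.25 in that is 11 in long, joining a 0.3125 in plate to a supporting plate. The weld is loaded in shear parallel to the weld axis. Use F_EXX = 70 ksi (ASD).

R_n/Ω ≈ 57.8 kip

Effective throat (given) t_e = 0.25 in.
A_we = 0.25 × 11 = 2.75 in².
F_nw = 0.6 F_EXX = 42 ksi.
R_n/Ω = (42 × 2.75) / 2.0 = 57.75 kip.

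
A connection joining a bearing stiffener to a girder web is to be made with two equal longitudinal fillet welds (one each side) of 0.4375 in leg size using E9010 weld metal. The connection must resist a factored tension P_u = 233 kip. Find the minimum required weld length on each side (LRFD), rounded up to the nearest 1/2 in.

L = 9.5 in on each side

E90XX → F_EXX = 90 ksi.
Throat t_e = 0.707 × 0.4375 = 0.3093 in.
φr_n = 0.75 × 0.6 × 90 × 0.3093 = 12.53 kip/in.
L_req = P_u / φr_n = 233 / 12.53 = 18.6 in total.
Per side: 18.6 / 2 = 9.3 in.
Round up → use L = 9.5 in on each side.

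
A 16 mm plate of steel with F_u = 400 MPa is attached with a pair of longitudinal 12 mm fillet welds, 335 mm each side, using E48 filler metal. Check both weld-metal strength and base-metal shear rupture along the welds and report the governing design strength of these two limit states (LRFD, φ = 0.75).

E48XX → F_EXX = 480 MPa.
t_e = 0.707 × 12 = 8.484 mm; L = 670 mm.
Weld metal: φR_n = 0.75 × 0.6 × 480 × 8.484 × 670 × 10⁻³ = 1228 kN.
Base metal (shear rupture): φR_n = 0.75 × 0.6 × 400 × 16 × 670 × 10⁻³ = 1930 kN.
Governing: weld metal.

φR_n ≈ 1230 kN (weld metal governs)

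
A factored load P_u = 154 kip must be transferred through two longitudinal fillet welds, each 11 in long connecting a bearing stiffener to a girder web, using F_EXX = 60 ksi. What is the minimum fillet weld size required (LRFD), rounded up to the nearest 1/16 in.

w = 3/8 in

Total weld length L = 22 in.
Required throat t_e = P_u / (φ × 0.6 F_EXX × L) = 154 / (0.75 × 0.6 × 60 × 22) = 0.2593 in.
Required leg w = t_e / 0.707 = 0.3667 in → use 3/8 in.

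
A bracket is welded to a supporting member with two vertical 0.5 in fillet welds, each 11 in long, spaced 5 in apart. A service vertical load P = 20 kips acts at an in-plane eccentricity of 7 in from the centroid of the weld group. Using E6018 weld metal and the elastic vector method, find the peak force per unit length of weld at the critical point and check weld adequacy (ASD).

f_max ≈ 2.85 kip/in; adequate

E60XX → F_EXX = 60 ksi.
Total weld length L_w = 22 in. Treat welds as unit-width lines.
Polar moment about centroid: J = 2[d³/12 + d(b/2)²] = 2[11³/12 + 11×2.5²] = 359.3 in³.
Direct shear f_v = P/L_w = 20 / 22 = 0.9091 kip/in (vertical).
Torsion M = P·e = 20 × 7 = 140 kip·in.
Critical point at (x, y) = (2.5, 5.5) from centroid. f_tx = M·y/J = 2.143 kip/in; f_ty = M·x/J = 0.974 kip/in.
Resultant f_max = √[f_tx² + (f_v + f_ty)²] = √[2.143² + (0.9091 + 0.974)²] = 2.853 kip/in.
Capacity per unit length: r_n/Ω = (1/2.0) × 0.6 × 60 × (0.707 × 0.5) = 6.363 kip/in.
2.853 ≤ 6.363 → adequate.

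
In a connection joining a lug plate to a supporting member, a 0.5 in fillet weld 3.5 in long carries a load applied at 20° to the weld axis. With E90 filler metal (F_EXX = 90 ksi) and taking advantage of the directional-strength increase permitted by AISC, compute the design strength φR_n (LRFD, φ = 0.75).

t_e = 0.707 × 0.5 = 0.3535 in; A_we = 0.3535 × 3.5 = 1.237 in².
Directional factor: 1.0 + 0.5 sin^1.5(20°) = 1.1.
F_nw = 0.6 × 90 × 1.1 = 59.4 ksi.
φR_n = 0.75 × 59.4 × 1.237 = 55.12 kip.

φR_n ≈ 55.1 kip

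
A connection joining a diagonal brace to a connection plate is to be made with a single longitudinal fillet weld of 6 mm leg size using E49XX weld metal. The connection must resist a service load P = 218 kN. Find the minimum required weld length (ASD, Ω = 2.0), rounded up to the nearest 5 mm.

L = 350 mm

E49XX → F_EXX = 490 MPa.
Throat t_e = 0.707 × 6 = 4.242 mm.
r_n/Ω = (0.6 × 490 × 4.242) / 2.0 = 623.6 N/mm = 0.6236 kN/mm.
L_req = P / (r_n/Ω) = 218 / 0.6236 = 349.6 mm total.
Round up → use L = 350 mm.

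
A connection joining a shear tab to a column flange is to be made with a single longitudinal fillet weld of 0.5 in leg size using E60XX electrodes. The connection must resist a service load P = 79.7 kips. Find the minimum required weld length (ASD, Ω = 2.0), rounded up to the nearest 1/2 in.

E60XX → F_EXX = 60 ksi.
Throat t_e = 0.707 × 0.5 = 0.3535 in.
r_n/Ω = (0.6 × 60 × 0.3535) / 2.0 = 6.363 kip/in.
L_req = P / (r_n/Ω) = 79.7 / 6.363 = 12.53 in total.
Round up → use L = 13 in.

L = 13 in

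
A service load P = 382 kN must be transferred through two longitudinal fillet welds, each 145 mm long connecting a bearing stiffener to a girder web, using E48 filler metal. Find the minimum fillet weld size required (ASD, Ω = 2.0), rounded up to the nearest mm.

E48XX → F_EXX = 480 MPa.
Total weld length L = 290 mm.
Required throat t_e = P × Ω / (0.6 F_EXX × L) = 382 × 2.0 / (0.6 × 480 × 290 × 10⁻³) = 9.148 mm.
Required leg w = t_e / 0.707 = 12.94 mm → use 13 mm.

w = 13 mm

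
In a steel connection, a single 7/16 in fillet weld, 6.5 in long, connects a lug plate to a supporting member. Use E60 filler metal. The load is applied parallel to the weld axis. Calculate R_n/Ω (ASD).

E60XX → F_EXX = 60 ksi.
Effective throat t_e = 0.707 × 0.4375 = 0.3093 in.
Total length L = 6.5 in; A_we = 0.3093 × 6.5 = 2.011 in².
F_nw = 0.6 F_EXX = 0.6 × 60 = 36 ksi.
R_n = 36 × 2.011 = 72.38 kips; R_n/Ω = 72.38/2.0 = 36.19 kips.

R_n/Ω ≈ 36.2 kips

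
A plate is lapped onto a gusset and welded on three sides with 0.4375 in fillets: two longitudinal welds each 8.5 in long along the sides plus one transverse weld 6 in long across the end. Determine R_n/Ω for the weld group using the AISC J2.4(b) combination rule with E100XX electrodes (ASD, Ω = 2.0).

E100XX → F_EXX = 100 ksi.
t_e = 0.707 × 0.4375 = 0.3093 in.
R_nwl = 0.6 × 100 × 0.3093 × 17 = 315.5 kip (longitudinal, 2 welds).
R_nwt = 0.6 × 100 × 0.3093 × 6 = 111.4 kip (transverse, base value).
(i) R_nwl + R_nwt = 426.9 kip; (ii) 0.85 R_nwl + 1.5 R_nwt = 435.2 kip.
R_n = max = 435.2 kip [governs: (ii)]; R_n/Ω = 217.6 kip.

R_n/Ω ≈ 218 kip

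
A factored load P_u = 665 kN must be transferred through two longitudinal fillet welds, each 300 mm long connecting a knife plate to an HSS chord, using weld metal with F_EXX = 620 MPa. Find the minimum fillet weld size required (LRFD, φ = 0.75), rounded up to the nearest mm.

Total weld length L = 600 mm.
Required throat t_e = P_u / (φ × 0.6 F_EXX × L) = 665 / (0.75 × 0.6 × 620 × 600 × 10⁻³) = 3.973 mm.
Required leg w = t_e / 0.707 = 5.619 mm → use 6 mm.

w = 6 mm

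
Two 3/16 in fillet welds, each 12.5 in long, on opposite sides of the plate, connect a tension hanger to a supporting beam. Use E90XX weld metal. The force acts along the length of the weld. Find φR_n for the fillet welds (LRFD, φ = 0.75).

φR_n ≈ 134 kip

E90XX → F_EXX = 90 ksi.
Effective throat t_e = 0.707 × 0.1875 = 0.1326 in.
Total length L = 25 in; A_we = 0.1326 × 25 = 3.314 in².
F_nw = 0.6 F_EXX = 0.6 × 90 = 54 ksi.
φR_n = 0.75 × 54 × 3.314 = 134.2 kip.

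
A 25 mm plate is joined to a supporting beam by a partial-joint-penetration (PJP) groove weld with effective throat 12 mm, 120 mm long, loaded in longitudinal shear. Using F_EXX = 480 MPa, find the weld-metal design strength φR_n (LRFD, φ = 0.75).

φR_n ≈ 311 kN

Effective throat (given) t_e = 12 mm.
A_we = 12 × 120 = 1440 mm².
F_nw = 0.6 F_EXX = 288 MPa.
φR_n = 0.75 × 288 × 1440 × 10⁻³ = 311 kN.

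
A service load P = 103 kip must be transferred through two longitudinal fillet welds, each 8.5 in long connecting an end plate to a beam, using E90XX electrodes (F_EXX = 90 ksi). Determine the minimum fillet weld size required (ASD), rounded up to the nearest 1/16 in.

w = 3/8 in

Total weld length L = 17 in.
Required throat t_e = P × Ω / (0.6 F_EXX × L) = 103 × 2.0 / (0.6 × 90 × 17) = 0.2244 in.
Required leg w = t_e / 0.707 = 0.3174 in → use 3/8 in.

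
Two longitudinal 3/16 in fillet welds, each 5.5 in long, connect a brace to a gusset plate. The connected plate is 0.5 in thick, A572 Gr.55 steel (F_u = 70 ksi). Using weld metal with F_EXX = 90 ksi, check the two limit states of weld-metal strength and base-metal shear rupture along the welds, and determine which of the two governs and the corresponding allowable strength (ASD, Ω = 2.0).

t_e = 0.707 × 0.1875 = 0.1326 in; L = 11 in.
Weld metal: R_n/Ω = (1/2.0) × 0.6 × 90 × 0.1326 × 11 = 39.37 kips.
Base metal (shear rupture): R_n/Ω = (1/2.0) × 0.6 × 70 × 0.5 × 11 = 115.5 kips.
Governing: weld metal.

R_n/Ω ≈ 39.4 kips (weld metal governs)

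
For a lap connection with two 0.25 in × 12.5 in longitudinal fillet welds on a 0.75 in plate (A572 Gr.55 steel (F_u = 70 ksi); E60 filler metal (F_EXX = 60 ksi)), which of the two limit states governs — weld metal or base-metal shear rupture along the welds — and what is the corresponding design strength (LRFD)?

φR_n ≈ 119 kips (weld metal governs)

t_e = 0.707 × 0.25 = 0.1767 in; L = 25 in.
Weld metal: φR_n = 0.75 × 0.6 × 60 × 0.1767 × 25 = 119.3 kips.
Base metal (shear rupture): φR_n = 0.75 × 0.6 × 70 × 0.75 × 25 = 590.6 kips.
Governing: weld metal.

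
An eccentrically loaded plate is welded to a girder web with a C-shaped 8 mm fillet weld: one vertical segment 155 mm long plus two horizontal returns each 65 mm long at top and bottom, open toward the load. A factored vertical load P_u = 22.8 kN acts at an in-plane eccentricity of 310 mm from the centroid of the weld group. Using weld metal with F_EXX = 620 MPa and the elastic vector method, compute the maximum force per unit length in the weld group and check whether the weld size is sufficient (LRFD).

Total weld length L_w = 285 mm. Treat welds as unit-width lines.
Centroid: x̄ = 2×65×32.5 / 285 = 14.82 mm from the vertical weld.
Polar moment about centroid: J = I_x + I_y = [155³/12 + 2×65×77.5²] + [155×14.82² + 2(65³/12 + 65×17.68²)] = 1212000 mm³.
Direct shear f_v = P/L_w = 22.8×10³ / 285 = 80 N/mm (vertical).
Torsion M = P·e = 22.8×10³ × 310 = 7068000 N·mm.
Critical point at (x, y) = (50.18, 77.5) from centroid. f_tx = M·y/J = 452.1 N/mm; f_ty = M·x/J = 292.7 N/mm.
Resultant f_max = √[f_tx² + (f_v + f_ty)²] = √[452.1² + (80 + 292.7)²] = 585.9 N/mm.
Capacity per unit length: φr_n = 0.75 × 0.6 × 620 × (0.707 × 8) = 1578 N/mm.
585.9 ≤ 1578 → adequate.

f_max ≈ 586 N/mm; adequate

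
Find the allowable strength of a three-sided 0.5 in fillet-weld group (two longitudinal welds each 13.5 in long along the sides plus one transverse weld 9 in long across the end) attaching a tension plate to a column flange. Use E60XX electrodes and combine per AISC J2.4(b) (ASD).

E60XX → F_EXX = 60 ksi.
t_e = 0.707 × 0.5 = 0.3535 in.
R_nwl = 0.6 × 60 × 0.3535 × 27 = 343.6 kip (longitudinal, 2 welds).
R_nwt = 0.6 × 60 × 0.3535 × 9 = 114.5 kip (transverse, base value).
(i) R_nwl + R_nwt = 458.1 kip; (ii) 0.85 R_nwl + 1.5 R_nwt = 463.9 kip.
R_n = max = 463.9 kip [governs: (ii)]; R_n/Ω = 231.9 kip.

R_n/Ω ≈ 232 kip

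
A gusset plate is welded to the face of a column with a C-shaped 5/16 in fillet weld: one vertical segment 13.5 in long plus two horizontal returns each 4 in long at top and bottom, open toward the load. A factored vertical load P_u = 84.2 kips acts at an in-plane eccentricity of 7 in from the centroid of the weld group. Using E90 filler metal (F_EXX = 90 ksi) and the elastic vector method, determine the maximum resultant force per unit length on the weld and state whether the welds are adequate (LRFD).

f_max ≈ 9.72 kip/in; NOT adequate

Total weld length L_w = 21.5 in. Treat welds as unit-width lines.
Centroid: x̄ = 2×4×2 / 21.5 = 0.7442 in from the vertical weld.
Polar moment about centroid: J = I_x + I_y = [13.5³/12 + 2×4×6.75²] + [13.5×0.7442² + 2(4³/12 + 4×1.256²)] = 600.3 in³.
Direct shear f_v = P/L_w = 84.2 / 21.5 = 3.916 kip/in (vertical).
Torsion M = P·e = 84.2 × 7 = 589.4 kip·in.
Critical point at (x, y) = (3.256, 6.75) from centroid. f_tx = M·y/J = 6.628 kip/in; f_ty = M·x/J = 3.197 kip/in.
Resultant f_max = √[f_tx² + (f_v + f_ty)²] = √[6.628² + (3.916 + 3.197)²] = 9.722 kip/in.
Capacity per unit length: φr_n = 0.75 × 0.6 × 90 × (0.707 × 0.3125) = 8.948 kip/in.
9.722 > 8.948 → NOT adequate.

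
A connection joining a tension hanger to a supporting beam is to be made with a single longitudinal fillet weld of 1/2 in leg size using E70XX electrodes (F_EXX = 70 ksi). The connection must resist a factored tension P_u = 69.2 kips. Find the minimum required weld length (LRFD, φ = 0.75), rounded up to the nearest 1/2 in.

L = 6.5 in

Throat t_e = 0.707 × 0.5 = 0.3535 in.
φr_n = 0.75 × 0.6 × 70 × 0.3535 = 11.14 kips/in.
L_req = P_u / φr_n = 69.2 / 11.14 = 6.214 in total.
Round up → use L = 6.5 in.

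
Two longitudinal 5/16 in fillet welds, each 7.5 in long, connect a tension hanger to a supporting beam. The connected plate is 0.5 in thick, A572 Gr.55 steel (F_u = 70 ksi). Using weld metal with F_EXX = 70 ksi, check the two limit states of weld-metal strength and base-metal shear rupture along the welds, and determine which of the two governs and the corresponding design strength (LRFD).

t_e = 0.707 × 0.3125 = 0.2209 in; L = 15 in.
Weld metal: φR_n = 0.75 × 0.6 × 70 × 0.2209 × 15 = 104.4 kip.
Base metal (shear rupture): φR_n = 0.75 × 0.6 × 70 × 0.5 × 15 = 236.2 kip.
Governing: weld metal.

φR_n ≈ 104 kip (weld metal governs)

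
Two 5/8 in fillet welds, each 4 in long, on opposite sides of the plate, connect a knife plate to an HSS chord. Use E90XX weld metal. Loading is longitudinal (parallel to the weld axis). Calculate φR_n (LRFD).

φR_n ≈ 143 kips

E90XX → F_EXX = 90 ksi.
Effective throat t_e = 0.707 × 0.625 = 0.4419 in.
Total length L = 8 in; A_we = 0.4419 × 8 = 3.535 in².
F_nw = 0.6 F_EXX = 0.6 × 90 = 54 ksi.
φR_n = 0.75 × 54 × 3.535 = 143.2 kips.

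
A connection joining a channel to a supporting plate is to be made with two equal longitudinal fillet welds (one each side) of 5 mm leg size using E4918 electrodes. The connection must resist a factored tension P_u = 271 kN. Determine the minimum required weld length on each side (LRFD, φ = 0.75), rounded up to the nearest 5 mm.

E49XX → F_EXX = 490 MPa.
Throat t_e = 0.707 × 5 = 3.535 mm.
φr_n = 0.75 × 0.6 × 490 × 3.535 × 10⁻³ = 0.7795 kN/mm.
L_req = P_u / φr_n = 271 / 0.7795 = 347.7 mm total.
Per side: 347.7 / 2 = 173.8 mm.
Round up → use L = 175 mm on each side.

L = 175 mm on each side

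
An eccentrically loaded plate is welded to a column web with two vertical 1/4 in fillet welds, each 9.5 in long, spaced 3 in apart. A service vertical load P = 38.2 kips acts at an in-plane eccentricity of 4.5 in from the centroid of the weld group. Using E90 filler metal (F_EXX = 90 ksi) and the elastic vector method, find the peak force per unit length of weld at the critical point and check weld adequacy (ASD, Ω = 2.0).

f_max ≈ 5.56 kip/in; NOT adequate

Total weld length L_w = 19 in. Treat welds as unit-width lines.
Polar moment about centroid: J = 2[d³/12 + d(b/2)²] = 2[9.5³/12 + 9.5×1.5²] = 185.6 in³.
Direct shear f_v = P/L_w = 38.2 / 19 = 2.011 kip/in (vertical).
Torsion M = P·e = 38.2 × 4.5 = 171.9 kip·in.
Critical point at (x, y) = (1.5, 4.75) from centroid. f_tx = M·y/J = 4.398 kip/in; f_ty = M·x/J = 1.389 kip/in.
Resultant f_max = √[f_tx² + (f_v + f_ty)²] = √[4.398² + (2.011 + 1.389)²] = 5.559 kip/in.
Capacity per unit length: r_n/Ω = (1/2.0) × 0.6 × 90 × (0.707 × 0.25) = 4.772 kip/in.
5.559 > 4.772 → NOT adequate.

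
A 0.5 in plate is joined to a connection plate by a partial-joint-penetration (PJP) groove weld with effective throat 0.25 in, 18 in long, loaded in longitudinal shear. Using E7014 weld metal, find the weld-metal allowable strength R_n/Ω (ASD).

R_n/Ω ≈ 94.5 kip

E70XX → F_EXX = 70 ksi.
Effective throat (given) t_e = 0.25 in.
A_we = 0.25 × 18 = 4.5 in².
F_nw = 0.6 F_EXX = 42 ksi.
R_n/Ω = (42 × 4.5) / 2.0 = 94.5 kip.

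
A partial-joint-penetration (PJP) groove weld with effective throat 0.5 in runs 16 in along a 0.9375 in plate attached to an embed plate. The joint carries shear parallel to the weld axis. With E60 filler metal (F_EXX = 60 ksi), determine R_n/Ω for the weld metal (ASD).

Effective throat (given) t_e = 0.5 in.
A_we = 0.5 × 16 = 8 in².
F_nw = 0.6 F_EXX = 36 ksi.
R_n/Ω = (36 × 8) / 2.0 = 144 kip.

R_n/Ω ≈ 144 kip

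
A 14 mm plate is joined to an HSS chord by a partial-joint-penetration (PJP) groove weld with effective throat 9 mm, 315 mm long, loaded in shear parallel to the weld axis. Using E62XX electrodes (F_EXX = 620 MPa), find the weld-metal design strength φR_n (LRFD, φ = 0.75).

φR_n ≈ 791 kN

Effective throat (given) t_e = 9 mm.
A_we = 9 × 315 = 2835 mm².
F_nw = 0.6 F_EXX = 372 MPa.
φR_n = 0.75 × 372 × 2835 × 10⁻³ = 791 kN.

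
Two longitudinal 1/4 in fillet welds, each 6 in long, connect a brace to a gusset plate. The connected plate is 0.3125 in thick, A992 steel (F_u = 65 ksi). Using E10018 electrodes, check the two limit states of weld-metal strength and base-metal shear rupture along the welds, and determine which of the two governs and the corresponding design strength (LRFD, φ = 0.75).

E100XX → F_EXX = 100 ksi.
t_e = 0.707 × 0.25 = 0.1767 in; L = 12 in.
Weld metal: φR_n = 0.75 × 0.6 × 100 × 0.1767 × 12 = 95.44 kip.
Base metal (shear rupture): φR_n = 0.75 × 0.6 × 65 × 0.3125 × 12 = 109.7 kip.
Governing: weld metal.

φR_n ≈ 95.4 kip (weld metal governs)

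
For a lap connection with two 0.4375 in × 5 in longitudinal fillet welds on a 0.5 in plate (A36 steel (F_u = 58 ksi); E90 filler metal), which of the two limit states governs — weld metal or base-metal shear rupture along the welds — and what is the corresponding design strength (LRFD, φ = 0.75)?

E90XX → F_EXX = 90 ksi.
t_e = 0.707 × 0.4375 = 0.3093 in; L = 10 in.
Weld metal: φR_n = 0.75 × 0.6 × 90 × 0.3093 × 10 = 125.3 kips.
Base metal (shear rupture): φR_n = 0.75 × 0.6 × 58 × 0.5 × 10 = 130.5 kips.
Governing: weld metal.

φR_n ≈ 125 kips (weld metal governs)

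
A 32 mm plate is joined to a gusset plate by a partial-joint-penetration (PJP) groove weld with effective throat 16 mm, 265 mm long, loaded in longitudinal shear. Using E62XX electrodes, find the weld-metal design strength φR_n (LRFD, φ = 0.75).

E62XX → F_EXX = 620 MPa.
Effective throat (given) t_e = 16 mm.
A_we = 16 × 265 = 4240 mm².
F_nw = 0.6 F_EXX = 372 MPa.
φR_n = 0.75 × 372 × 4240 × 10⁻³ = 1183 kN.

φR_n ≈ 1180 kN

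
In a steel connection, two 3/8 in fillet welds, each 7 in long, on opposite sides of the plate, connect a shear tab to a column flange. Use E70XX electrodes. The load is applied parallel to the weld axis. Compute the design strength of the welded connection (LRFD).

φR_n ≈ 117 kip

E70XX → F_EXX = 70 ksi.
Effective throat t_e = 0.707 × 0.375 = 0.2651 in.
Total length L = 14 in; A_we = 0.2651 × 14 = 3.712 in².
F_nw = 0.6 F_EXX = 0.6 × 70 = 42 ksi.
φR_n = 0.75 × 42 × 3.712 = 116.9 kip.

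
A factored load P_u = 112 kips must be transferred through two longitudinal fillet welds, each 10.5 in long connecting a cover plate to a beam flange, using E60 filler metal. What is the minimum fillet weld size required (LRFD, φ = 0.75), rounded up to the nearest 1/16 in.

w = 5/16 in

E60XX → F_EXX = 60 ksi.
Total weld length L = 21 in.
Required throat t_e = P_u / (φ × 0.6 F_EXX × L) = 112 / (0.75 × 0.6 × 60 × 21) = 0.1975 in.
Required leg w = t_e / 0.707 = 0.2794 in → use 5/16 in.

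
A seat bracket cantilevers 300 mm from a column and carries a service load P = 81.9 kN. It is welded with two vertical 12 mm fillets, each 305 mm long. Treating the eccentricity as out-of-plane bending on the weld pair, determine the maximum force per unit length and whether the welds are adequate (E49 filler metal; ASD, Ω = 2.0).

E49XX → F_EXX = 490 MPa.
L_w = 2 × 305 = 610 mm; section modulus (unit throat) S = 2 × L²/6 = 31010 mm².
Direct shear f_v = P/L_w = 81.9×10³/610 = 134.3 N/mm.
Moment M = P × e = 81.9×10³ × 300 = 24570000 N·mm; bending f_b = M/S = 792.4 N/mm.
f_max = √(f_v² + f_b²) = √(134.3² + 792.4²) = 803.7 N/mm.
r_n/Ω = (1/2.0) × 0.6 × 490 × (0.707 × 12) = 1247 N/mm → adequate.

f_max ≈ 804 N/mm; adequate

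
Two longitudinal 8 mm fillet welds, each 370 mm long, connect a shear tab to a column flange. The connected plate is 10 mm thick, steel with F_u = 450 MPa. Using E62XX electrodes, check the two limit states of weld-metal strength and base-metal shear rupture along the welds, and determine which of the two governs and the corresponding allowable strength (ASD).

R_n/Ω ≈ 778 kN (weld metal governs)

E62XX → F_EXX = 620 MPa.
t_e = 0.707 × 8 = 5.656 mm; L = 740 mm.
Weld metal: R_n/Ω = (1/2.0) × 0.6 × 620 × 5.656 × 740 × 10⁻³ = 778.5 kN.
Base metal (shear rupture): R_n/Ω = (1/2.0) × 0.6 × 450 × 10 × 740 × 10⁻³ = 999 kN.
Governing: weld metal.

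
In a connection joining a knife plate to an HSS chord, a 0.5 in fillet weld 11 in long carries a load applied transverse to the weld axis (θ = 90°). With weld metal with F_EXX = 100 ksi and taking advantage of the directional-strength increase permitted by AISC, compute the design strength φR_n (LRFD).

t_e = 0.707 × 0.5 = 0.3535 in; A_we = 0.3535 × 11 = 3.888 in².
Directional factor: 1.0 + 0.5 sin^1.5(90°) = 1.5.
F_nw = 0.6 × 100 × 1.5 = 90 ksi.
φR_n = 0.75 × 90 × 3.888 = 262.5 kips.

φR_n ≈ 262 kips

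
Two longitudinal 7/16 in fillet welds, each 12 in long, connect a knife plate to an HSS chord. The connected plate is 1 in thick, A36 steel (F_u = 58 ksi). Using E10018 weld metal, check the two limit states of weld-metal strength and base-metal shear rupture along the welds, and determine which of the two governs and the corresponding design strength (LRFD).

φR_n ≈ 334 kip (weld metal governs)

E100XX → F_EXX = 100 ksi.
t_e = 0.707 × 0.4375 = 0.3093 in; L = 24 in.
Weld metal: φR_n = 0.75 × 0.6 × 100 × 0.3093 × 24 = 334.1 kip.
Base metal (shear rupture): φR_n = 0.75 × 0.6 × 58 × 1 × 24 = 626.4 kip.
Governing: weld metal.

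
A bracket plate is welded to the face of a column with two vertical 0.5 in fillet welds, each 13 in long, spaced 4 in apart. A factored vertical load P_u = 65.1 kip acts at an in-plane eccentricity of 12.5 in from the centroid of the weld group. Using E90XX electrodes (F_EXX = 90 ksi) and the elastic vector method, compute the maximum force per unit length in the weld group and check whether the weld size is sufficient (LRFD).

f_max ≈ 12.7 kip/in; adequate

Total weld length L_w = 26 in. Treat welds as unit-width lines.
Polar moment about centroid: J = 2[d³/12 + d(b/2)²] = 2[13³/12 + 13×2²] = 470.2 in³.
Direct shear f_v = P/L_w = 65.1 / 26 = 2.504 kip/in (vertical).
Torsion M = P·e = 65.1 × 12.5 = 813.75 kip·in.
Critical point at (x, y) = (2, 6.5) from centroid. f_tx = M·y/J = 11.25 kip/in; f_ty = M·x/J = 3.462 kip/in.
Resultant f_max = √[f_tx² + (f_v + f_ty)²] = √[11.25² + (2.504 + 3.462)²] = 12.73 kip/in.
Capacity per unit length: φr_n = 0.75 × 0.6 × 90 × (0.707 × 0.5) = 14.32 kip/in.
12.73 ≤ 14.32 → adequate.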